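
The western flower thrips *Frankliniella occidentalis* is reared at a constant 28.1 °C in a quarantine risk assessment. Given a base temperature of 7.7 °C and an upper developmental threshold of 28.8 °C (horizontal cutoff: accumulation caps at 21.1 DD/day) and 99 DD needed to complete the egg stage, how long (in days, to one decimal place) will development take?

4.9 days

Daily accumulation = 28.1 − 7.7 = 20.4 DD/day.
Duration = 99 / 20.4 = 4.853 ≈ 4.9 days.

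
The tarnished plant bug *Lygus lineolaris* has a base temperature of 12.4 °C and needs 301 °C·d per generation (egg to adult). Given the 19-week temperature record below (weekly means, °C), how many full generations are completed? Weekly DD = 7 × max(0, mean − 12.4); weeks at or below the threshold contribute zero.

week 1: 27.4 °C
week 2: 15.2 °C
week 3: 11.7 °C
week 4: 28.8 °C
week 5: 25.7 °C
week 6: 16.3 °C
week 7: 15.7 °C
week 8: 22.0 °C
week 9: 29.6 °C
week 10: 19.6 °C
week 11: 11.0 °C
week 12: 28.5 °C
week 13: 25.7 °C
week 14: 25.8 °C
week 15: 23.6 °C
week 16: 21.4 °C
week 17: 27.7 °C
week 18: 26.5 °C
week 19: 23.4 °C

Weekly DD (7 × max(0, T̄ − 12.4)): 105.0, 19.6, 0.0, 114.8, 93.1, 27.3, 23.1, 67.2, 120.4, 50.4, 0.0, 112.7, 93.1, 93.8, 78.4, 63.0, 107.1, 98.7, 77.0.
Season total = 1344.7 DD.
Complete generations = ⌊1344.7 / 301⌋ = 4.

4 generations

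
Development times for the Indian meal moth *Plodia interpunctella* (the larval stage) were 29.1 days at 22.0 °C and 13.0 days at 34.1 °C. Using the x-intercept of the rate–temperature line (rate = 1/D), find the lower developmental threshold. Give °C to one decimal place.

Linear rate model ⇒ the product D·(T − T_b) is constant across temperatures.
29.1·(22.0 − T_b) = 13.0·(34.1 − T_b)
T_b = (29.1·22.0 − 13.0·34.1) / (29.1 − 13.0) = 196.90 / 16.1 = 12.230 °C ≈ 12.2 °C.

12.2 °C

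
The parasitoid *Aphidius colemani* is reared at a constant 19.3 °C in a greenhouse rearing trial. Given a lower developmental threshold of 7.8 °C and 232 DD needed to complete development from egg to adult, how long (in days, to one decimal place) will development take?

Daily accumulation = 19.3 − 7.8 = 11.5 DD/day.
Duration = 232 / 11.5 = 20.174 ≈ 20.2 days.

20.2 days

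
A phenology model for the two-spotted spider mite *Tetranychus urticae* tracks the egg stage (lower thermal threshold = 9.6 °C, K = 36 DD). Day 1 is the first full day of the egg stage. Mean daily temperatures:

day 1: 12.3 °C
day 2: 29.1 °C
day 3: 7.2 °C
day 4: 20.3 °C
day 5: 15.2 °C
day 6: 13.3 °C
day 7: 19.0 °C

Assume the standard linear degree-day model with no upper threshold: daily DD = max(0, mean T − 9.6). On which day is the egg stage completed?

day 5

Daily DD above 9.6 °C: 2.7, 19.5, 0.0, 10.7, 5.6, 3.7, 9.4.
Cumulative: 2.7, 22.2, 22.2, 32.9, 38.5, 42.2, 51.6.
The total first reaches 36 DD on day 5.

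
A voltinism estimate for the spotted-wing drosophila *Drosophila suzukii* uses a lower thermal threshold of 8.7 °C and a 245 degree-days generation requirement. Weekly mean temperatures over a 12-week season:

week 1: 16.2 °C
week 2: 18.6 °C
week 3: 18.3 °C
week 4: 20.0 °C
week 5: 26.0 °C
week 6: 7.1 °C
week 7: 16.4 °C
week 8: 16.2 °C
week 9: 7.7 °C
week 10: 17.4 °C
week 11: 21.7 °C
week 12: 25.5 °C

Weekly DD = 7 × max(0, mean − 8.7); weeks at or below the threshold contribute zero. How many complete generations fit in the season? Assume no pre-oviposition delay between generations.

3 generations

Weekly DD (7 × max(0, T̄ − 8.7)): 52.5, 69.3, 67.2, 79.1, 121.1, 0.0, 53.9, 52.5, 0.0, 60.9, 91.0, 117.6.
Season total = 765.1 DD.
Complete generations = ⌊765.1 / 245⌋ = 3.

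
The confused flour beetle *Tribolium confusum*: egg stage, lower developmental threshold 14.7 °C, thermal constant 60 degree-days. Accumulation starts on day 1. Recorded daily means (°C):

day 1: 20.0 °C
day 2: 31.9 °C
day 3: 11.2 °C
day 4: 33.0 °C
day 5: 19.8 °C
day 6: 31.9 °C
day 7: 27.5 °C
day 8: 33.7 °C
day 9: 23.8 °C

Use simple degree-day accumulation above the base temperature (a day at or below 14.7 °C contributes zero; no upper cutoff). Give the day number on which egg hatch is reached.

Daily DD above 14.7 °C: 5.3, 17.2, 0.0, 18.3, 5.1, 17.2, 12.8, 19.0, 9.1.
Cumulative: 5.3, 22.5, 22.5, 40.8, 45.9, 63.1, 75.9, 94.9, 104.0.
The total first reaches 60 DD on day 6.

day 6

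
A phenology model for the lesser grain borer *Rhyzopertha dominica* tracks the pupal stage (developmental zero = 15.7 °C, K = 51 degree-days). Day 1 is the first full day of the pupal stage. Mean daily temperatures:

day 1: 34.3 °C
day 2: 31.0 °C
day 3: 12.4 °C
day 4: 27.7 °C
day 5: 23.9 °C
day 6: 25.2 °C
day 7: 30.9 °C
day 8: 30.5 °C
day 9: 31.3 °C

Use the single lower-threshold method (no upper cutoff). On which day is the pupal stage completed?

day 5

Daily DD above 15.7 °C: 18.6, 15.3, 0.0, 12.0, 8.2, 9.5, 15.2, 14.8, 15.6.
Cumulative: 18.6, 33.9, 33.9, 45.9, 54.1, 63.6, 78.8, 93.6, 109.2.
The total first reaches 51 DD on day 5.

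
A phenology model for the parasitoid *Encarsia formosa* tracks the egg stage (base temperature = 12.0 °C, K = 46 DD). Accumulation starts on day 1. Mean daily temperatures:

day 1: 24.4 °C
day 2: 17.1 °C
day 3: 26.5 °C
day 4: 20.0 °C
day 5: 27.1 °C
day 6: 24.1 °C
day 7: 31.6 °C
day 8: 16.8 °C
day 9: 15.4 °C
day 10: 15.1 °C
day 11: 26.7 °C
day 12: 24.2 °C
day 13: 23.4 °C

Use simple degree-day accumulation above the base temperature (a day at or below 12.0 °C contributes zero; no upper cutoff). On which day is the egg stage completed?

day 5

Daily DD above 12.0 °C: 12.4, 5.1, 14.5, 8.0, 15.1, 12.1, 19.6, 4.8, 3.4, 3.1, 14.7, 12.2, 11.4.
Cumulative: 12.4, 17.5, 32.0, 40.0, 55.1, 67.2, 86.8, 91.6, 95.0, 98.1, 112.8, 125.0, 136.4.
The total first reaches 46 DD on day 5.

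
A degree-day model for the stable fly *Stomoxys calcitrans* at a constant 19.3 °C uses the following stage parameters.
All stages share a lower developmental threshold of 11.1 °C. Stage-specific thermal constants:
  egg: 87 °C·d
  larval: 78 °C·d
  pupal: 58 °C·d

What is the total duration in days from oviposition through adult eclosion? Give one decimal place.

27.2 days

Daily accumulation at 19.3 °C = 19.3 − 11.1 = 8.2 DD/day.
Total K = 87 + 78 + 58 = 223 DD.
Total duration = 223 / 8.2 = 27.195 ≈ 27.2 days.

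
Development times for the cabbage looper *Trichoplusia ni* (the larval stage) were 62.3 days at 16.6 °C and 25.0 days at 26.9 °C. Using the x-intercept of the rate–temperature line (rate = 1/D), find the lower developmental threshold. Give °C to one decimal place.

Equal thermal constants: D₁(T₁ − T_b) = D₂(T₂ − T_b).
62.3·(16.6 − T_b) = 25.0·(26.9 − T_b)
T_b = (62.3·16.6 − 25.0·26.9) / (62.3 − 25.0) = 361.68 / 37.3 = 9.697 °C ≈ 9.7 °C.

9.7 °C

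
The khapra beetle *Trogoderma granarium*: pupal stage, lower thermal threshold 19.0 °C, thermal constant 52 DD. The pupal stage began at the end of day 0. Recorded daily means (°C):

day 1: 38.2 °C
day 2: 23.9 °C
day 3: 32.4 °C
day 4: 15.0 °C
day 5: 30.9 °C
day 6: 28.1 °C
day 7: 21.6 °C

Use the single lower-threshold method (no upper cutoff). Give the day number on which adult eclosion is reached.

Daily DD above 19.0 °C: 19.2, 4.9, 13.4, 0.0, 11.9, 9.1, 2.6.
Cumulative: 19.2, 24.1, 37.5, 37.5, 49.4, 58.5, 61.1.
The total first reaches 52 DD on day 6.

day 6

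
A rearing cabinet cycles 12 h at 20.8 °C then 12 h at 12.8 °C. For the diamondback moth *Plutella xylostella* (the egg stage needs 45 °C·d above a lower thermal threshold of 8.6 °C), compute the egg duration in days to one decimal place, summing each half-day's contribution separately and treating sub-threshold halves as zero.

5.5 days

Day half: max(0, 20.8 − 8.6) × 0.5 = 12.2 × 0.5 = 6.10 DD.
Night half: max(0, 12.8 − 8.6) × 0.5 = 4.2 × 0.5 = 2.10 DD.
Per 24 h: 8.20 DD/day.
Duration = 45 / 8.20 = 5.488 ≈ 5.5 days.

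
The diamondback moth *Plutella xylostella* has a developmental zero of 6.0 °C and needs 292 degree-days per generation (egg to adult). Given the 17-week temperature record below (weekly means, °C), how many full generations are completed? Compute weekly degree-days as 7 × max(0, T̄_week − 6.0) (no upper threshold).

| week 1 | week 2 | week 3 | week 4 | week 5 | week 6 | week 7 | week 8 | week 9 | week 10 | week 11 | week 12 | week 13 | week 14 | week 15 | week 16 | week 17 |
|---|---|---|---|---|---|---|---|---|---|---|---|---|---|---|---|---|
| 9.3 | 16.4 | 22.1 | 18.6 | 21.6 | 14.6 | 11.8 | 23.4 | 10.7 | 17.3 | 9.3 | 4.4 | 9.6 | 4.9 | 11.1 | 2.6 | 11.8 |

Weekly DD (7 × max(0, T̄ − 6.0)): 23.1, 72.8, 112.7, 88.2, 109.2, 60.2, 40.6, 121.8, 32.9, 79.1, 23.1, 0.0, 25.2, 0.0, 35.7, 0.0, 40.6.
Season total = 865.2 DD.
Complete generations = ⌊865.2 / 292⌋ = 2.

2 generations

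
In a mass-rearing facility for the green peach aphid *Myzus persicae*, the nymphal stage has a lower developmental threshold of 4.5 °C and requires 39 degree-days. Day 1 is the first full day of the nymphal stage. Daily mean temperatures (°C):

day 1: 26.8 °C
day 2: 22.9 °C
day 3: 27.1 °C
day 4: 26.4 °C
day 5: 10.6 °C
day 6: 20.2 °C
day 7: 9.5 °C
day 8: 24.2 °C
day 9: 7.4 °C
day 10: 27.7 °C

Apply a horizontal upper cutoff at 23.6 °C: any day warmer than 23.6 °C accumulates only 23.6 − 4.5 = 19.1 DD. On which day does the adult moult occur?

day 3

Daily DD above 4.5 °C (capped at 19.1): 19.1, 18.4, 19.1, 19.1, 6.1, 15.7, 5.0, 19.1, 2.9, 19.1.
Cumulative: 19.1, 37.5, 56.6, 75.7, 81.8, 97.5, 102.5, 121.6, 124.5, 143.6.
The total first reaches 39 DD on day 3.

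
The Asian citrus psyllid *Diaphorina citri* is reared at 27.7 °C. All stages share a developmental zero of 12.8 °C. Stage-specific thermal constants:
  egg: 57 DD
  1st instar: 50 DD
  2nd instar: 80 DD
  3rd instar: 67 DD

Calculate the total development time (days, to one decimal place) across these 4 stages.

Daily accumulation at 27.7 °C = 27.7 − 12.8 = 14.9 DD/day.
Total K = 57 + 50 + 80 + 67 = 254 DD.
Total duration = 254 / 14.9 = 17.047 ≈ 17.0 days.

17.0 days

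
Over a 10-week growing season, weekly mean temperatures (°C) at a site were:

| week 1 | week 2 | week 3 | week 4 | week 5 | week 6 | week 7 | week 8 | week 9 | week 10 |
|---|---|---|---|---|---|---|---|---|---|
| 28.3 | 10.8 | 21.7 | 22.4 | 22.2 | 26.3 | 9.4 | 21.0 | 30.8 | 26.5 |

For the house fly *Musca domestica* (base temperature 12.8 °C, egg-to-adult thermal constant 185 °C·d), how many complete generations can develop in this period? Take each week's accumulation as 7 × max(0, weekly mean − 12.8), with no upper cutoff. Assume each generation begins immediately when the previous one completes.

Weekly DD (7 × max(0, T̄ − 12.8)): 108.5, 0.0, 62.3, 67.2, 65.8, 94.5, 0.0, 57.4, 126.0, 95.9.
Season total = 677.6 DD.
Complete generations = ⌊677.6 / 185⌋ = 3.

3 generations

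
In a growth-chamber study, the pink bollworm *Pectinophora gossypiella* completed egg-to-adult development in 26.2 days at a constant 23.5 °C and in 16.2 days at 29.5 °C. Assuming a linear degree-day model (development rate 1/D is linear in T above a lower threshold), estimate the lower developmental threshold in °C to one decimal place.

13.8 °C

Linear rate model ⇒ the product D·(T − T_b) is constant across temperatures.
26.2·(23.5 − T_b) = 16.2·(29.5 − T_b)
T_b = (26.2·23.5 − 16.2·29.5) / (26.2 − 16.2) = 137.80 / 10.0 = 13.780 °C ≈ 13.8 °C.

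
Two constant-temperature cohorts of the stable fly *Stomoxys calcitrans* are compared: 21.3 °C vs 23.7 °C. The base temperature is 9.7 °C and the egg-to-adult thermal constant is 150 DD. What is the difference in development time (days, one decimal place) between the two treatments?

2.2 days

At 21.3 °C: 150 / (21.3 − 9.7) = 150 / 11.6 = 12.931 d.
At 23.7 °C: 150 / (23.7 − 9.7) = 150 / 14.0 = 10.714 d.
Difference = |12.931 − 10.714| = 2.217 ≈ 2.2 days.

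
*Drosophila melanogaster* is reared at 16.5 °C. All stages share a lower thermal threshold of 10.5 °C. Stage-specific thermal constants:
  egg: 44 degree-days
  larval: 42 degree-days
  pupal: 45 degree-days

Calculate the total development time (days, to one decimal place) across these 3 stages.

21.8 days

Daily accumulation at 16.5 °C = 16.5 − 10.5 = 6.0 DD/day.
Total K = 44 + 42 + 45 = 131 DD.
Total duration = 131 / 6.0 = 21.833 ≈ 21.8 days.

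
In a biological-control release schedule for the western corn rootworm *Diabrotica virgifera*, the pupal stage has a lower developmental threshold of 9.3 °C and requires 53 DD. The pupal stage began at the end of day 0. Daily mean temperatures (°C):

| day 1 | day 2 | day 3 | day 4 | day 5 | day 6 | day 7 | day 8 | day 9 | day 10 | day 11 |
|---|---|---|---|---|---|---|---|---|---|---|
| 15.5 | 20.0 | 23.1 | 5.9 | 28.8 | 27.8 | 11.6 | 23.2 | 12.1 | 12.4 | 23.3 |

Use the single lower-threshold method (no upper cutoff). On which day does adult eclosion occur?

Daily DD above 9.3 °C: 6.2, 10.7, 13.8, 0.0, 19.5, 18.5, 2.3, 13.9, 2.8, 3.1, 14.0.
Cumulative: 6.2, 16.9, 30.7, 30.7, 50.2, 68.7, 71.0, 84.9, 87.7, 90.8, 104.8.
The total first reaches 53 DD on day 6.

day 6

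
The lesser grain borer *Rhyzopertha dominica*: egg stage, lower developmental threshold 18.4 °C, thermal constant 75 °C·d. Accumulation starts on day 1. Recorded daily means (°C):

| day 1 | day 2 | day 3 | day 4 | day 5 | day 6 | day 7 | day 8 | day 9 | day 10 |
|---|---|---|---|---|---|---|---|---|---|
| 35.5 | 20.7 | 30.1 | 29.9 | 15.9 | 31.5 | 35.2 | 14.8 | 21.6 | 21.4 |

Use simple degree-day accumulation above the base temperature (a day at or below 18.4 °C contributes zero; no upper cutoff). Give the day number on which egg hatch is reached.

Daily DD above 18.4 °C: 17.1, 2.3, 11.7, 11.5, 0.0, 13.1, 16.8, 0.0, 3.2, 3.0.
Cumulative: 17.1, 19.4, 31.1, 42.6, 42.6, 55.7, 72.5, 72.5, 75.7, 78.7.
The total first reaches 75 DD on day 9.

day 9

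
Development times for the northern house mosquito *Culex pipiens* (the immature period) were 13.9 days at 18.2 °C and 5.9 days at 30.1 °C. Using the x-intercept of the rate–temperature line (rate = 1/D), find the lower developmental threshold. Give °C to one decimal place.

Equal thermal constants: D₁(T₁ − T_b) = D₂(T₂ − T_b).
13.9·(18.2 − T_b) = 5.9·(30.1 − T_b)
T_b = (13.9·18.2 − 5.9·30.1) / (13.9 − 5.9) = 75.39 / 8.0 = 9.424 °C ≈ 9.4 °C.

9.4 °C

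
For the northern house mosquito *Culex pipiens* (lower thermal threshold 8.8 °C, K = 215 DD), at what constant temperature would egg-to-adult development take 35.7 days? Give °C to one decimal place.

14.8 °C

Required daily accumulation = 215 / 35.7 = 6.022 DD/day.
T = T_base + 6.022 = 8.8 + 6.022 = 14.822 ≈ 14.8 °C.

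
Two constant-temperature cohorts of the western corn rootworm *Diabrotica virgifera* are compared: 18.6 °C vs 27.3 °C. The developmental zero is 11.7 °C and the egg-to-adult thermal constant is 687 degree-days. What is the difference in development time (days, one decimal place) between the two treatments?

At 18.6 °C: 687 / (18.6 − 11.7) = 687 / 6.9 = 99.565 d.
At 27.3 °C: 687 / (27.3 − 11.7) = 687 / 15.6 = 44.038 d.
Difference = |99.565 − 44.038| = 55.527 ≈ 55.5 days.

55.5 days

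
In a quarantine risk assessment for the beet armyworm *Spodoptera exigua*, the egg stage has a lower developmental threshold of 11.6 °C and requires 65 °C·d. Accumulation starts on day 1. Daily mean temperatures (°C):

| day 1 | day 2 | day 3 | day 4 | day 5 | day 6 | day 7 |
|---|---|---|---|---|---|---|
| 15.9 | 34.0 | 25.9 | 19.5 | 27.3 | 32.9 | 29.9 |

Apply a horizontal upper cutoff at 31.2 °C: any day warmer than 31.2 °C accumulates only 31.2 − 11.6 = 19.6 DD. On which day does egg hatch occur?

day 6

Daily DD above 11.6 °C (capped at 19.6): 4.3, 19.6, 14.3, 7.9, 15.7, 19.6, 18.3.
Cumulative: 4.3, 23.9, 38.2, 46.1, 61.8, 81.4, 99.7.
The total first reaches 65 DD on day 6.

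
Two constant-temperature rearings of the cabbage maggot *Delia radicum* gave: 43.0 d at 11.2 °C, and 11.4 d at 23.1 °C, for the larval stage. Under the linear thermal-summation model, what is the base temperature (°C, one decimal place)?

6.9 °C

Under the model K = D·(T − T_b), so D₁·(T₁ − T_b) = D₂·(T₂ − T_b).
43.0·(11.2 − T_b) = 11.4·(23.1 − T_b)
T_b = (43.0·11.2 − 11.4·23.1) / (43.0 − 11.4) = 218.26 / 31.6 = 6.907 °C ≈ 6.9 °C.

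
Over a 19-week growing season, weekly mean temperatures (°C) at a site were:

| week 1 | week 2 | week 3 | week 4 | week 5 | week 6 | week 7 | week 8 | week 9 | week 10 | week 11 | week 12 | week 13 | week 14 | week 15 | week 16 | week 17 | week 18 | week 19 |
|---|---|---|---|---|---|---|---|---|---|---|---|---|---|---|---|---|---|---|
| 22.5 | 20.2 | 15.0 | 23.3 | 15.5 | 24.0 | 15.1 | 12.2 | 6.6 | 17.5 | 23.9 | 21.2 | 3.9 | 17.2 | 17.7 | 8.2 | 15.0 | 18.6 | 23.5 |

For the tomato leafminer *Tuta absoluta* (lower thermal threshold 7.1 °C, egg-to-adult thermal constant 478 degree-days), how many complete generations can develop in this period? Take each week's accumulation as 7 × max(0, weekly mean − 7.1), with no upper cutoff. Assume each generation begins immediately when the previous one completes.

Weekly DD (7 × max(0, T̄ − 7.1)): 107.8, 91.7, 55.3, 113.4, 58.8, 118.3, 56.0, 35.7, 0.0, 72.8, 117.6, 98.7, 0.0, 70.7, 74.2, 7.7, 55.3, 80.5, 114.8.
Season total = 1329.3 DD.
Complete generations = ⌊1329.3 / 478⌋ = 2.

2 generations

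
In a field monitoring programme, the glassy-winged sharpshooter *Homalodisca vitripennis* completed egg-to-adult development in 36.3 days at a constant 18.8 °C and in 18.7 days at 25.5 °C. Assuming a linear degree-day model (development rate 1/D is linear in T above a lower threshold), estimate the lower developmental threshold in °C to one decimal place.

11.7 °C

Linear rate model ⇒ the product D·(T − T_b) is constant across temperatures.
36.3·(18.8 − T_b) = 18.7·(25.5 − T_b)
T_b = (36.3·18.8 − 18.7·25.5) / (36.3 − 18.7) = 205.59 / 17.6 = 11.681 °C ≈ 11.7 °C.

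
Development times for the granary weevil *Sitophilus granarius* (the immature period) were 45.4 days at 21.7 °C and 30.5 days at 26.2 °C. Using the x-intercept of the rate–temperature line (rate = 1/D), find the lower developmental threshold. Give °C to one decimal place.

Equal thermal constants: D₁(T₁ − T_b) = D₂(T₂ − T_b).
45.4·(21.7 − T_b) = 30.5·(26.2 − T_b)
T_b = (45.4·21.7 − 30.5·26.2) / (45.4 − 30.5) = 186.08 / 14.9 = 12.489 °C ≈ 12.5 °C.

12.5 °C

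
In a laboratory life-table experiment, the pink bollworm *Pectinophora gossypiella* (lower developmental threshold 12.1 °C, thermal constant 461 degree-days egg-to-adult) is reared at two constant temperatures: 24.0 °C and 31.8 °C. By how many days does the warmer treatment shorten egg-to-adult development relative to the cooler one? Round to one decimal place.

At 24.0 °C: 461 / (24.0 − 12.1) = 461 / 11.9 = 38.739 d.
At 31.8 °C: 461 / (31.8 − 12.1) = 461 / 19.7 = 23.401 d.
Difference = |38.739 − 23.401| = 15.338 ≈ 15.3 days.

15.3 days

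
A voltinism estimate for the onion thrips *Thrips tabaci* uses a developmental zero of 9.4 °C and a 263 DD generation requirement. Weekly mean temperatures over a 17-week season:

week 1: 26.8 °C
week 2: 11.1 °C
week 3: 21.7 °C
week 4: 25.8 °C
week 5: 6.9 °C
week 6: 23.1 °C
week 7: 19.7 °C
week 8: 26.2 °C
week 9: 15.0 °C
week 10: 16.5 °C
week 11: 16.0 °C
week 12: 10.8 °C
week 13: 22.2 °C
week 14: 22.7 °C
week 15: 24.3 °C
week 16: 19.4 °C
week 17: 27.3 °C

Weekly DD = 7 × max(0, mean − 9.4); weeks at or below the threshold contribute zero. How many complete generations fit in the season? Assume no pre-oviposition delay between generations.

Weekly DD (7 × max(0, T̄ − 9.4)): 121.8, 11.9, 86.1, 114.8, 0.0, 95.9, 72.1, 117.6, 39.2, 49.7, 46.2, 9.8, 89.6, 93.1, 104.3, 70.0, 125.3.
Season total = 1247.4 DD.
Complete generations = ⌊1247.4 / 263⌋ = 4.

4 generations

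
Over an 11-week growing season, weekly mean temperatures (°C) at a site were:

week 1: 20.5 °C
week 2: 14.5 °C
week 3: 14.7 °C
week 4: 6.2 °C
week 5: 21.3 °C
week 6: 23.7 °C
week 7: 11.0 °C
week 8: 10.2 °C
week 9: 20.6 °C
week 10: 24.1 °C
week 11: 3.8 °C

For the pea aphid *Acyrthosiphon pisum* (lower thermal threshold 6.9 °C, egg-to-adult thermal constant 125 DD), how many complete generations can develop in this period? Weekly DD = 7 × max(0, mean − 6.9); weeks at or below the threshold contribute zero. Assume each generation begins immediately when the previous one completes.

Weekly DD (7 × max(0, T̄ − 6.9)): 95.2, 53.2, 54.6, 0.0, 100.8, 117.6, 28.7, 23.1, 95.9, 120.4, 0.0.
Season total = 689.5 DD.
Complete generations = ⌊689.5 / 125⌋ = 5.

5 generations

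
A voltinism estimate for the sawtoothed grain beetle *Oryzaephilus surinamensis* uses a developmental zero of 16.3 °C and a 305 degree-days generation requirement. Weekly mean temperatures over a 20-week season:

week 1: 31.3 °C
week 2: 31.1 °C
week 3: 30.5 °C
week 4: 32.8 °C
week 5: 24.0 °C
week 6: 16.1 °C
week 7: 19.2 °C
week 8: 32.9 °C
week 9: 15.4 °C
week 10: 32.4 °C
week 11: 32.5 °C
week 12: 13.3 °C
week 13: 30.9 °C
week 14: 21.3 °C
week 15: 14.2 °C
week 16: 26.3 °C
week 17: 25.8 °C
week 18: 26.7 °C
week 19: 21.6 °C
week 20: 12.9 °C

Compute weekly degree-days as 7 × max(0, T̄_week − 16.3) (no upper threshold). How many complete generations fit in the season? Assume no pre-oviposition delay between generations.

Weekly DD (7 × max(0, T̄ − 16.3)): 105.0, 103.6, 99.4, 115.5, 53.9, 0.0, 20.3, 116.2, 0.0, 112.7, 113.4, 0.0, 102.2, 35.0, 0.0, 70.0, 66.5, 72.8, 37.1, 0.0.
Season total = 1223.6 DD.
Complete generations = ⌊1223.6 / 305⌋ = 4.

4 generations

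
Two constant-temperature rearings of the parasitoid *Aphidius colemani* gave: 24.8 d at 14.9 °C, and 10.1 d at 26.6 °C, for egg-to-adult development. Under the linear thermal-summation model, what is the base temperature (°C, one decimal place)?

Linear rate model ⇒ the product D·(T − T_b) is constant across temperatures.
24.8·(14.9 − T_b) = 10.1·(26.6 − T_b)
T_b = (24.8·14.9 − 10.1·26.6) / (24.8 − 10.1) = 100.86 / 14.7 = 6.861 °C ≈ 6.9 °C.

6.9 °C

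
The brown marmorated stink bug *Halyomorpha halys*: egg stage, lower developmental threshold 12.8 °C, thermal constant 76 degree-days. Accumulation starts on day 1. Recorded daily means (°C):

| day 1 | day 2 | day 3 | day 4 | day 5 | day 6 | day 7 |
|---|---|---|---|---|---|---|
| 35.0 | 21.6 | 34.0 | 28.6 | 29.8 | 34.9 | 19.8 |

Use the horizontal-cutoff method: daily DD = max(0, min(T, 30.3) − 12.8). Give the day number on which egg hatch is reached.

Daily DD above 12.8 °C (capped at 17.5): 17.5, 8.8, 17.5, 15.8, 17.0, 17.5, 7.0.
Cumulative: 17.5, 26.3, 43.8, 59.6, 76.6, 94.1, 101.1.
The total first reaches 76 DD on day 5.

day 5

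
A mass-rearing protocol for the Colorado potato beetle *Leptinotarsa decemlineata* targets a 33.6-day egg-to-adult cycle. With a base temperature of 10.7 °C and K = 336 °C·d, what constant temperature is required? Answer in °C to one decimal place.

20.7 °C

Required daily accumulation = 336 / 33.6 = 10.000 DD/day.
T = T_base + 10.000 = 10.7 + 10.000 = 20.700 ≈ 20.7 °C.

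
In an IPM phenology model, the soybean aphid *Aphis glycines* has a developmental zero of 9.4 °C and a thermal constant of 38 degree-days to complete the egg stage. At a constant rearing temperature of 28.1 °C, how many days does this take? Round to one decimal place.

2.0 days

Daily accumulation = 28.1 − 9.4 = 18.7 DD/day.
Duration = 38 / 18.7 = 2.032 ≈ 2.0 days.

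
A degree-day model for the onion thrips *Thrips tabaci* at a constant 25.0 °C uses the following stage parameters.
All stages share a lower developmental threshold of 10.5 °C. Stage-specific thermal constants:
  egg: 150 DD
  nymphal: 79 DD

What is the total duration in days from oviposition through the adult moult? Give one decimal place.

Daily accumulation at 25.0 °C = 25.0 − 10.5 = 14.5 DD/day.
Total K = 150 + 79 = 229 DD.
Total duration = 229 / 14.5 = 15.793 ≈ 15.8 days.

15.8 days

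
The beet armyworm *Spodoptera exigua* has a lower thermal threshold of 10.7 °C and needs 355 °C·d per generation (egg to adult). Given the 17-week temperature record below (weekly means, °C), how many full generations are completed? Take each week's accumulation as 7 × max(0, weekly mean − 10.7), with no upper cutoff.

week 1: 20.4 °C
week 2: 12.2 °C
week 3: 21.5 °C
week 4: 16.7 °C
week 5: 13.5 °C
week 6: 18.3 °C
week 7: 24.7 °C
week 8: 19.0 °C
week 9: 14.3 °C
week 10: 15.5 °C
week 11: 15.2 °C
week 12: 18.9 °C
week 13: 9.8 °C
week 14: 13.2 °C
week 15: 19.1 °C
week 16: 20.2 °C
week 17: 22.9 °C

2 generations

Weekly DD (7 × max(0, T̄ − 10.7)): 67.9, 10.5, 75.6, 42.0, 19.6, 53.2, 98.0, 58.1, 25.2, 33.6, 31.5, 57.4, 0.0, 17.5, 58.8, 66.5, 85.4.
Season total = 800.8 DD.
Complete generations = ⌊800.8 / 355⌋ = 2.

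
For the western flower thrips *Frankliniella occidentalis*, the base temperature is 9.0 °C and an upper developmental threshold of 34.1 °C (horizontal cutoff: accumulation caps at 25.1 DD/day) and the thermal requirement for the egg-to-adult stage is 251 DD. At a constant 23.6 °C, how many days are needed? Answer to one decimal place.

17.2 days

Daily accumulation = 23.6 − 9.0 = 14.6 DD/day.
Duration = 251 / 14.6 = 17.192 ≈ 17.2 days.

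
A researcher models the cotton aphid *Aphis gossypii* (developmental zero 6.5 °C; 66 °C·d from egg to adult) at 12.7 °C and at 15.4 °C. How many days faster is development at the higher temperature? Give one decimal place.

At 12.7 °C: 66 / (12.7 − 6.5) = 66 / 6.2 = 10.645 d.
At 15.4 °C: 66 / (15.4 − 6.5) = 66 / 8.9 = 7.416 d.
Difference = |10.645 − 7.416| = 3.229 ≈ 3.2 days.

3.2 days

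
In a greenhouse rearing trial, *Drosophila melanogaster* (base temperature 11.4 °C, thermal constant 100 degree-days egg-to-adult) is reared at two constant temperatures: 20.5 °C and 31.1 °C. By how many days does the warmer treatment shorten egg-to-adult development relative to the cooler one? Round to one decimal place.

5.9 days

At 20.5 °C: 100 / (20.5 − 11.4) = 100 / 9.1 = 10.989 d.
At 31.1 °C: 100 / (31.1 − 11.4) = 100 / 19.7 = 5.076 d.
Difference = |10.989 − 5.076| = 5.913 ≈ 5.9 days.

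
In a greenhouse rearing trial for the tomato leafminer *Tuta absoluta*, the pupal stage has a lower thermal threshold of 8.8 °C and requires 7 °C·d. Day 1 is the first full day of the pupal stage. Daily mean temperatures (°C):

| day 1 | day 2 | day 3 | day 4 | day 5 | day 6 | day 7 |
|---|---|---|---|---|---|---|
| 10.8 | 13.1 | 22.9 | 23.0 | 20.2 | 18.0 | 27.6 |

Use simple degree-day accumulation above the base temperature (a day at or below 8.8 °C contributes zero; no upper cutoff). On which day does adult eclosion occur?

Daily DD above 8.8 °C: 2.0, 4.3, 14.1, 14.2, 11.4, 9.2, 18.8.
Cumulative: 2.0, 6.3, 20.4, 34.6, 46.0, 55.2, 74.0.
The total first reaches 7 DD on day 3.

day 3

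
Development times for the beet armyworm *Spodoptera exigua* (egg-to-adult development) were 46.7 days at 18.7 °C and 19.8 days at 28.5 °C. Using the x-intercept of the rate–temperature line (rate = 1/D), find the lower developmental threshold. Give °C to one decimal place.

Under the model K = D·(T − T_b), so D₁·(T₁ − T_b) = D₂·(T₂ − T_b).
46.7·(18.7 − T_b) = 19.8·(28.5 − T_b)
T_b = (46.7·18.7 − 19.8·28.5) / (46.7 − 19.8) = 308.99 / 26.9 = 11.487 °C ≈ 11.5 °C.

11.5 °C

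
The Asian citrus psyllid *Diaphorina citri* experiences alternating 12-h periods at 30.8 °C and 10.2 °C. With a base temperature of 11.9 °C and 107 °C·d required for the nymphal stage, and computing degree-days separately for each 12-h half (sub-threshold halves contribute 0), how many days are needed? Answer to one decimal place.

Day half: max(0, 30.8 − 11.9) × 0.5 = 18.9 × 0.5 = 9.45 DD.
Night half: max(0, 10.2 − 11.9) × 0.5 = 0.0 × 0.5 = 0.00 DD.
Per 24 h: 9.45 DD/day.
Duration = 107 / 9.45 = 11.323 ≈ 11.3 days.

11.3 days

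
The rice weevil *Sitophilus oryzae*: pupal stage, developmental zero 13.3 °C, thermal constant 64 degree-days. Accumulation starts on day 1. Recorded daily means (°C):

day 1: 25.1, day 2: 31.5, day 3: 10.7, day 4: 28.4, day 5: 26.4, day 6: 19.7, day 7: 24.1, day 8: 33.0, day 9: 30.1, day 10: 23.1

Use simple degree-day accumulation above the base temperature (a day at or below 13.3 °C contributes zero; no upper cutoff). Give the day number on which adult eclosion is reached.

day 6

Daily DD above 13.3 °C: 11.8, 18.2, 0.0, 15.1, 13.1, 6.4, 10.8, 19.7, 16.8, 9.8.
Cumulative: 11.8, 30.0, 30.0, 45.1, 58.2, 64.6, 75.4, 95.1, 111.9, 121.7.
The total first reaches 64 DD on day 6.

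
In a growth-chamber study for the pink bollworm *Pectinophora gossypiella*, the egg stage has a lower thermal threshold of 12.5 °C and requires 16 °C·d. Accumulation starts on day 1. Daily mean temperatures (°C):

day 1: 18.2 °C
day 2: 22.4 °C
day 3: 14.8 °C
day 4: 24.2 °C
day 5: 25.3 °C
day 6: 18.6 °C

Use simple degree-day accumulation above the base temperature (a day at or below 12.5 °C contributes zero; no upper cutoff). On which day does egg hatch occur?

Daily DD above 12.5 °C: 5.7, 9.9, 2.3, 11.7, 12.8, 6.1.
Cumulative: 5.7, 15.6, 17.9, 29.6, 42.4, 48.5.
The total first reaches 16 DD on day 3.

day 3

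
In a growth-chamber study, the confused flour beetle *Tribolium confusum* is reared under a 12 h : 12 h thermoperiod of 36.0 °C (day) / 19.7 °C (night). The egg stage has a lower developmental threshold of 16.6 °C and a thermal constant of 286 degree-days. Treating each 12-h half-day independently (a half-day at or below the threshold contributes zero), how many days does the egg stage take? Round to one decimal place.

25.4 days

Day half: max(0, 36.0 − 16.6) × 0.5 = 19.4 × 0.5 = 9.70 DD.
Night half: max(0, 19.7 − 16.6) × 0.5 = 3.1 × 0.5 = 1.55 DD.
Per 24 h: 11.25 DD/day.
Duration = 286 / 11.25 = 25.422 ≈ 25.4 days.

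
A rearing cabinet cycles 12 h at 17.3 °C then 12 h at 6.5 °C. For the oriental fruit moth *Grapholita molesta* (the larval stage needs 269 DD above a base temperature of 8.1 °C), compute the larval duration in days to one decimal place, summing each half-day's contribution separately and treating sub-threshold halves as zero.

58.5 days

Day half: max(0, 17.3 − 8.1) × 0.5 = 9.2 × 0.5 = 4.60 DD.
Night half: max(0, 6.5 − 8.1) × 0.5 = 0.0 × 0.5 = 0.00 DD.
Per 24 h: 4.60 DD/day.
Duration = 269 / 4.60 = 58.478 ≈ 58.5 days.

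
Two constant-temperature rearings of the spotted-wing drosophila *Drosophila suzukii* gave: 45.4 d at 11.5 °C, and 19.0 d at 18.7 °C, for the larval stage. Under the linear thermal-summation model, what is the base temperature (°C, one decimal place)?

Equal thermal constants: D₁(T₁ − T_b) = D₂(T₂ − T_b).
45.4·(11.5 − T_b) = 19.0·(18.7 − T_b)
T_b = (45.4·11.5 − 19.0·18.7) / (45.4 − 19.0) = 166.80 / 26.4 = 6.318 °C ≈ 6.3 °C.

6.3 °C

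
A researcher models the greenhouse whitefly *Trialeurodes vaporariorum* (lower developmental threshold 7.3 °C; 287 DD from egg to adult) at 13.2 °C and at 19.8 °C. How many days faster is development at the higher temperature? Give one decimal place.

25.7 days

At 13.2 °C: 287 / (13.2 − 7.3) = 287 / 5.9 = 48.644 d.
At 19.8 °C: 287 / (19.8 − 7.3) = 287 / 12.5 = 22.960 d.
Difference = |48.644 − 22.960| = 25.684 ≈ 25.7 days.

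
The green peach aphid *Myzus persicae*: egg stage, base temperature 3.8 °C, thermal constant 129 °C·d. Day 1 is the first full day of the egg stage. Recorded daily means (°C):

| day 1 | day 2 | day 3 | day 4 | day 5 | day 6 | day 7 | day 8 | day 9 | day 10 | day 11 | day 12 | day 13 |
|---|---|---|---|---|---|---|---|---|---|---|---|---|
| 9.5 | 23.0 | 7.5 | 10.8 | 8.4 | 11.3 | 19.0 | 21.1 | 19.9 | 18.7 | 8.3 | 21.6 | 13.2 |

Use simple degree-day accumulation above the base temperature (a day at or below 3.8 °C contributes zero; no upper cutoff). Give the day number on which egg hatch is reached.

Daily DD above 3.8 °C: 5.7, 19.2, 3.7, 7.0, 4.6, 7.5, 15.2, 17.3, 16.1, 14.9, 4.5, 17.8, 9.4.
Cumulative: 5.7, 24.9, 28.6, 35.6, 40.2, 47.7, 62.9, 80.2, 96.3, 111.2, 115.7, 133.5, 142.9.
The total first reaches 129 DD on day 12.

day 12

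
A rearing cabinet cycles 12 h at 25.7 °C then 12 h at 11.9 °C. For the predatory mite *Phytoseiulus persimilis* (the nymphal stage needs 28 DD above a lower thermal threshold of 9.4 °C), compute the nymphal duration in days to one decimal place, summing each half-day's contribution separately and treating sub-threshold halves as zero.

3.0 days

Day half: max(0, 25.7 − 9.4) × 0.5 = 16.3 × 0.5 = 8.15 DD.
Night half: max(0, 11.9 − 9.4) × 0.5 = 2.5 × 0.5 = 1.25 DD.
Per 24 h: 9.40 DD/day.
Duration = 28 / 9.40 = 2.979 ≈ 3.0 days.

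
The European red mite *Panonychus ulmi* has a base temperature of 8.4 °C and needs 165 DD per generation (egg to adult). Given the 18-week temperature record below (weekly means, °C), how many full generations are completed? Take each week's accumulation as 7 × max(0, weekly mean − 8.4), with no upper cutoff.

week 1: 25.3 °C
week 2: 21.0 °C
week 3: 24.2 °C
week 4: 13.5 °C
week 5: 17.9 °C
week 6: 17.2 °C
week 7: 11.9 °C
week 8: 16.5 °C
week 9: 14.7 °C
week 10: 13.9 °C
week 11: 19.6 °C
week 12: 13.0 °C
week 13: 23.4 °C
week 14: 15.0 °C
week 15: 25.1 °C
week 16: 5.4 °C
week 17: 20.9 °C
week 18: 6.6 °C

6 generations

Weekly DD (7 × max(0, T̄ − 8.4)): 118.3, 88.2, 110.6, 35.7, 66.5, 61.6, 24.5, 56.7, 44.1, 38.5, 78.4, 32.2, 105.0, 46.2, 116.9, 0.0, 87.5, 0.0.
Season total = 1110.9 DD.
Complete generations = ⌊1110.9 / 165⌋ = 6.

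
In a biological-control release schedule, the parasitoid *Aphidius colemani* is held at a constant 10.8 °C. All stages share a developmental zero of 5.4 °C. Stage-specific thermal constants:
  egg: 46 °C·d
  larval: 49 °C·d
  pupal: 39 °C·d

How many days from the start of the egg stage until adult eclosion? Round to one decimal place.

Daily accumulation at 10.8 °C = 10.8 − 5.4 = 5.4 DD/day.
Total K = 46 + 49 + 39 = 134 DD.
Total duration = 134 / 5.4 = 24.815 ≈ 24.8 days.

24.8 days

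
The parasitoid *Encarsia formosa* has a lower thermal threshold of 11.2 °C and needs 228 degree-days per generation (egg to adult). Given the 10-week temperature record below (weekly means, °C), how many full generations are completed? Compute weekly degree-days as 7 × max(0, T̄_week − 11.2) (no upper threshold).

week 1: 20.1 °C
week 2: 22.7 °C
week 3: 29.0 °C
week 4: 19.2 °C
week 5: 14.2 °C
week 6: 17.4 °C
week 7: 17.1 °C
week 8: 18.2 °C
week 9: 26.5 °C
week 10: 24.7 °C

2 generations

Weekly DD (7 × max(0, T̄ − 11.2)): 62.3, 80.5, 124.6, 56.0, 21.0, 43.4, 41.3, 49.0, 107.1, 94.5.
Season total = 679.7 DD.
Complete generations = ⌊679.7 / 228⌋ = 2.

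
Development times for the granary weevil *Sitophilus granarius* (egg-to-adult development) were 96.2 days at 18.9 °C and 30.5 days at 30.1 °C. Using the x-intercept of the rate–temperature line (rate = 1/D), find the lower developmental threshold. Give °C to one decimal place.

13.7 °C

Under the model K = D·(T − T_b), so D₁·(T₁ − T_b) = D₂·(T₂ − T_b).
96.2·(18.9 − T_b) = 30.5·(30.1 − T_b)
T_b = (96.2·18.9 − 30.5·30.1) / (96.2 − 30.5) = 900.13 / 65.7 = 13.701 °C ≈ 13.7 °C.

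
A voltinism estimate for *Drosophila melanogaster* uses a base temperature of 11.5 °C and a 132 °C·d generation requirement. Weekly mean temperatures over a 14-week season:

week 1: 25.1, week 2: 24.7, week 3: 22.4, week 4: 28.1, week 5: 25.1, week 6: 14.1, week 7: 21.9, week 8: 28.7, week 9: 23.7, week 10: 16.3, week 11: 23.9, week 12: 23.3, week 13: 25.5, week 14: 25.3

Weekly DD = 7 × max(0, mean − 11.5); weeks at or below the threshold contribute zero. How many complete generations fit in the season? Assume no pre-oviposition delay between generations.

Weekly DD (7 × max(0, T̄ − 11.5)): 95.2, 92.4, 76.3, 116.2, 95.2, 18.2, 72.8, 120.4, 85.4, 33.6, 86.8, 82.6, 98.0, 96.6.
Season total = 1169.7 DD.
Complete generations = ⌊1169.7 / 132⌋ = 8.

8 generations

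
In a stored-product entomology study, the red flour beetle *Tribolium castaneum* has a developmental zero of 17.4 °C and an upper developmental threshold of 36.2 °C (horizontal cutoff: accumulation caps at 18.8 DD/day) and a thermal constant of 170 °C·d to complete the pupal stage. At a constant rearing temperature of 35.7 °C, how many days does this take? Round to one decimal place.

Daily accumulation = 35.7 − 17.4 = 18.3 DD/day.
Duration = 170 / 18.3 = 9.290 ≈ 9.3 days.

9.3 days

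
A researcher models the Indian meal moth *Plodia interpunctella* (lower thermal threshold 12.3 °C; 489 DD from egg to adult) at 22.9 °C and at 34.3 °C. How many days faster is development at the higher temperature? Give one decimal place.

23.9 days

At 22.9 °C: 489 / (22.9 − 12.3) = 489 / 10.6 = 46.132 d.
At 34.3 °C: 489 / (34.3 − 12.3) = 489 / 22.0 = 22.227 d.
Difference = |46.132 − 22.227| = 23.905 ≈ 23.9 days.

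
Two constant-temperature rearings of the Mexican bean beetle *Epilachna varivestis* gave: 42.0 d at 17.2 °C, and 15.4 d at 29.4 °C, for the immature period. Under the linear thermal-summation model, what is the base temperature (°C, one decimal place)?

10.1 °C

Linear rate model ⇒ the product D·(T − T_b) is constant across temperatures.
42.0·(17.2 − T_b) = 15.4·(29.4 − T_b)
T_b = (42.0·17.2 − 15.4·29.4) / (42.0 − 15.4) = 269.64 / 26.6 = 10.137 °C ≈ 10.1 °C.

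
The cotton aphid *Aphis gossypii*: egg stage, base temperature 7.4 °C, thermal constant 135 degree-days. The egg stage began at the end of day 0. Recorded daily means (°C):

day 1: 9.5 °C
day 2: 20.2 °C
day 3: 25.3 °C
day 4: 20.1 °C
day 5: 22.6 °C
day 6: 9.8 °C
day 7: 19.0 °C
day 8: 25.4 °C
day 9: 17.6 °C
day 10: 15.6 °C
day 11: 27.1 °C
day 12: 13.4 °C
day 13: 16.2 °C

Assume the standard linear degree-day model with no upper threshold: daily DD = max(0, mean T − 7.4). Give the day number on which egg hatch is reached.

day 12

Daily DD above 7.4 °C: 2.1, 12.8, 17.9, 12.7, 15.2, 2.4, 11.6, 18.0, 10.2, 8.2, 19.7, 6.0, 8.8.
Cumulative: 2.1, 14.9, 32.8, 45.5, 60.7, 63.1, 74.7, 92.7, 102.9, 111.1, 130.8, 136.8, 145.6.
The total first reaches 135 DD on day 12.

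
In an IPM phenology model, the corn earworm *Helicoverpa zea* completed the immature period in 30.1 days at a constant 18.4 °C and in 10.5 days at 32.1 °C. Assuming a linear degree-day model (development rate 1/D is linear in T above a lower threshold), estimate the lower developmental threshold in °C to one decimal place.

11.1 °C

Under the model K = D·(T − T_b), so D₁·(T₁ − T_b) = D₂·(T₂ − T_b).
30.1·(18.4 − T_b) = 10.5·(32.1 − T_b)
T_b = (30.1·18.4 − 10.5·32.1) / (30.1 − 10.5) = 216.79 / 19.6 = 11.061 °C ≈ 11.1 °C.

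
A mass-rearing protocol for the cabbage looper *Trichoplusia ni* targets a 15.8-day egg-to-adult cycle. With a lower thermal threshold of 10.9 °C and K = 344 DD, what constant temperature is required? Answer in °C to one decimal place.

32.7 °C

Required daily accumulation = 344 / 15.8 = 21.772 DD/day.
T = T_base + 21.772 = 10.9 + 21.772 = 32.672 ≈ 32.7 °C.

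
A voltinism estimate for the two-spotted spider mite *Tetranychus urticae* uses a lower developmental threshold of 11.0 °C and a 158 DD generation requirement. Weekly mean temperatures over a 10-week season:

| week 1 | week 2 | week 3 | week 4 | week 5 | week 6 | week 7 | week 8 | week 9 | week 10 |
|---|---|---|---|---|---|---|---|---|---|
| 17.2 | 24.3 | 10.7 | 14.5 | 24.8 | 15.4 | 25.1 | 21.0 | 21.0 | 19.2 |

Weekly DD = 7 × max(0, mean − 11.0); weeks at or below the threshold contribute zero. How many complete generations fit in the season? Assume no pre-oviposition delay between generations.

Weekly DD (7 × max(0, T̄ − 11.0)): 43.4, 93.1, 0.0, 24.5, 96.6, 30.8, 98.7, 70.0, 70.0, 57.4.
Season total = 584.5 DD.
Complete generations = ⌊584.5 / 158⌋ = 3.

3 generations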